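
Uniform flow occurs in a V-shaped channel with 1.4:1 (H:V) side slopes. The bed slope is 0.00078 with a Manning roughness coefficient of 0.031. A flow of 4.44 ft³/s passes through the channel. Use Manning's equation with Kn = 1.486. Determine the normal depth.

y_n = 1.73 ft

Manning's equation rearranged: A R^(2/3) = nQ / (1.486·√S) = 0.031 × 4.44 / (1.486 × √0.00078) = 3.316.
At y = 2.14 ft: A R^(2/3) = 5.846 — over.
At y = 1.54 ft: A R^(2/3) = 2.431 — short.
At y = 1.73 ft: A R^(2/3) = 3.316 — matches.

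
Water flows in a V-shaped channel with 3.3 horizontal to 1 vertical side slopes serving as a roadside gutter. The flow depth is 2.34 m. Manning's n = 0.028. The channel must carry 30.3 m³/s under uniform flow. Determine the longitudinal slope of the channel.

S = 0.0019

For a triangular section with side slope z = 3.3: A = zy² = 3.3×2.34² = 18.07 m²; P = 2y√(1+z²) = 2×2.34×3.448 = 16.14 m.
Hydraulic radius R = A/P = 18.07/16.14 = 1.12 m.
From Manning's equation, S = [nQ / (1 A R^(2/3))]² = [0.028 × 30.3 / (1 × 18.07 × 1.12^(2/3))]² = 0.0019.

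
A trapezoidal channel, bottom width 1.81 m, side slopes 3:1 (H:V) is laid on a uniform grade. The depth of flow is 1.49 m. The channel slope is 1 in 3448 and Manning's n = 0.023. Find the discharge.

Q = 6.13 m³/s

With bottom width b = 1.81 m and side slope z = 3: A = (b + zy)y = (1.81 + 3×1.49)×1.49 = 9.357 m²; P = b + 2y√(1+z²) = 1.81 + 2×1.49×3.162 = 11.23 m.
Hydraulic radius R = A/P = 9.357/11.23 = 0.833 m.
Manning's equation: Q = (1/n) A R^(2/3) S^(1/2) = (1/0.023) × 9.357 × 0.833^(2/3) × 0.00029^(1/2) = 6.13 m³/s.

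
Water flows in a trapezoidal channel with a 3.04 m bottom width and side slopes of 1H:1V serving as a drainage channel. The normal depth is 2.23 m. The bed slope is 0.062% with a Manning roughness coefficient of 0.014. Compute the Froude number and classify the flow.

With bottom width b = 3.04 m and side slope z = 1: A = (b + zy)y = (3.04 + 1×2.23)×2.23 = 11.75 m²; P = b + 2y√(1+z²) = 3.04 + 2×2.23×1.414 = 9.347 m.
Hydraulic radius R = A/P = 11.75/9.347 = 1.257 m.
V = (1/n) R^(2/3) √S = (1/0.014) × 1.257^(2/3) × √0.00062 = 2.072 m/s. Hydraulic depth D_h = A/T = 11.75/7.5 = 1.567 m.
Froude number Fr = V/√(g·D_h) = 2.072/√(9.81×1.567) = 0.528, which is less than 1, so the flow is subcritical.

subcritical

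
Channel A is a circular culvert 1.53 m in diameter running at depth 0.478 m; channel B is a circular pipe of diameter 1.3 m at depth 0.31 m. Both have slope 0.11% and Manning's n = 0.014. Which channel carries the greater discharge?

Channel A: For a circular section of diameter D = 1.53 m at depth y = 0.478 m, the central angle is θ = 2 arccos(1 − 2y/D) = 2.372 rad. Then A = (D²/8)(θ − sin θ) = 0.4907 m² and P = Dθ/2 = 1.815 m. Hydraulic radius R = A/P = 0.4907/1.815 = 0.2704 m. Q_A = (1/0.014)·0.4907·0.2704^(2/3)·√0.0011 = 0.486 m³/s.
Channel B: For a circular section of diameter D = 1.3 m at depth y = 0.31 m, the central angle is θ = 2 arccos(1 − 2y/D) = 2.041 rad. Then A = (D²/8)(θ − sin θ) = 0.2427 m² and P = Dθ/2 = 1.326 m. Hydraulic radius R = A/P = 0.2427/1.326 = 0.183 m. Q_B = (1/0.014)·0.2427·0.183^(2/3)·√0.0011 = 0.1854 m³/s.
Q_A = 0.486 m³/s vs Q_B = 0.1854 m³/s, so channel A carries more.

channel A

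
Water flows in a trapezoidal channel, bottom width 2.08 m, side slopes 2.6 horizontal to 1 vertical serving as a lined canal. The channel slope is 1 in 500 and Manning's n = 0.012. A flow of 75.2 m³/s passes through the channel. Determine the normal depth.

y_n = 2.24 m

Manning's equation rearranged: A R^(2/3) = nQ / (1·√S) = 0.012 × 75.2 / (√0.002) = 20.18.
Trying y = 2.52 m: A R^(2/3) = 26.56 — high.
Trying y = 1.74 m: A R^(2/3) = 11.31 — low.
Trying y = 2.24 m: A R^(2/3) = 20.17 — matches.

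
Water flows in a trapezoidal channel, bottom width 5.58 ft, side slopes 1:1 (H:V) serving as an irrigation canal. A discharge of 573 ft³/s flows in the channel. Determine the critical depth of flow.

At critical depth, Q² T / (g A³) = 1, i.e. A³/T = Q²/g = 573²/32.2 = 10200.
Trying y = 6.4 ft: A³/T = 24520 — over.
Trying y = 5.09 ft: A³/T = 10160 — close enough.

y_c = 5.09 ft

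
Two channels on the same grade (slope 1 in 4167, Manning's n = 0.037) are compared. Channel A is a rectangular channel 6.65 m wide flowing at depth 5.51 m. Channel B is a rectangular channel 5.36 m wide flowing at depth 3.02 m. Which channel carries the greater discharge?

Channel A: Flow area A = b·y = 6.65 × 5.51 = 36.64 m². Wetted perimeter P = b + 2y = 6.65 + 2×5.51 = 17.67 m. Hydraulic radius R = A/P = 36.64/17.67 = 2.074 m. Q_A = (1/0.037)·36.64·2.074^(2/3)·√0.00024 = 24.95 m³/s.
Channel B: Flow area A = b·y = 5.36 × 3.02 = 16.19 m². Wetted perimeter P = b + 2y = 5.36 + 2×3.02 = 11.4 m. Hydraulic radius R = A/P = 16.19/11.4 = 1.42 m. Q_B = (1/0.037)·16.19·1.42^(2/3)·√0.00024 = 8.562 m³/s.
Q_A = 24.95 m³/s vs Q_B = 8.562 m³/s, so channel A carries more.

channel A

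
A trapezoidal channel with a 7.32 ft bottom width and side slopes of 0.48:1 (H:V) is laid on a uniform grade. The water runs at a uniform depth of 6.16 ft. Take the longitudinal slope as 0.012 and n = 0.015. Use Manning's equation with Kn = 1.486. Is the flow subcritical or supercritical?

supercritical

With bottom width b = 7.32 ft and side slope z = 0.48: A = (b + zy)y = (7.32 + 0.48×6.16)×6.16 = 63.31 ft²; P = b + 2y√(1+z²) = 7.32 + 2×6.16×1.109 = 20.99 ft.
Hydraulic radius R = A/P = 63.31/20.99 = 3.017 ft.
V = (1.486/n) R^(2/3) √S = (1.486/0.015) × 3.017^(2/3) × √0.012 = 22.66 ft/s. Hydraulic depth D_h = A/T = 63.31/13.23 = 4.784 ft.
Froude number Fr = V/√(g·D_h) = 22.66/√(32.2×4.784) = 1.83, which is greater than 1, so the flow is supercritical.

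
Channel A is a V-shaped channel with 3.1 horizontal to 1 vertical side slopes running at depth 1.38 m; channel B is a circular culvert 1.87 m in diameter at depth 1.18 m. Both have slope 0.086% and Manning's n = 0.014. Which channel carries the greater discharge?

channel A

Channel A: For a triangular section with side slope z = 3.1: A = zy² = 3.1×1.38² = 5.904 m²; P = 2y√(1+z²) = 2×1.38×3.257 = 8.99 m. Hydraulic radius R = A/P = 5.904/8.99 = 0.6567 m. Q_A = (1/0.014)·5.904·0.6567^(2/3)·√0.00086 = 9.343 m³/s.
Channel B: For a circular section of diameter D = 1.87 m at depth y = 1.18 m, the central angle is θ = 2 arccos(1 − 2y/D) = 3.672 rad. Then A = (D²/8)(θ − sin θ) = 1.826 m² and P = Dθ/2 = 3.433 m. Hydraulic radius R = A/P = 1.826/3.433 = 0.5319 m. Q_B = (1/0.014)·1.826·0.5319^(2/3)·√0.00086 = 2.511 m³/s.
Q_A = 9.343 m³/s vs Q_B = 2.511 m³/s, so channel A carries more.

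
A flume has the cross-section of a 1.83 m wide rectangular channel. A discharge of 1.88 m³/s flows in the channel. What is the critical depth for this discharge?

For a rectangular channel, critical depth y_c = (q²/g)^(1/3) where q = Q/b = 1.88/1.83 = 1.027 m²/s.
So y_c = (1.027²/9.81)^(1/3) = 0.476 m.

y_c = 0.476 m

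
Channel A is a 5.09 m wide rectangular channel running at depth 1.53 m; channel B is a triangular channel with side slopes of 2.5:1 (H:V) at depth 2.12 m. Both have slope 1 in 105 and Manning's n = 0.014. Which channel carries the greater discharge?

channel B

Channel A: Flow area A = b·y = 5.09 × 1.53 = 7.788 m². Wetted perimeter P = b + 2y = 5.09 + 2×1.53 = 8.15 m. Hydraulic radius R = A/P = 7.788/8.15 = 0.9555 m. Q_A = (1/0.014)·7.788·0.9555^(2/3)·√0.009524 = 52.66 m³/s.
Channel B: For a triangular section with side slope z = 2.5: A = zy² = 2.5×2.12² = 11.24 m²; P = 2y√(1+z²) = 2×2.12×2.693 = 11.42 m. Hydraulic radius R = A/P = 11.24/11.42 = 0.9842 m. Q_B = (1/0.014)·11.24·0.9842^(2/3)·√0.009524 = 77.49 m³/s.
Q_A = 52.66 m³/s vs Q_B = 77.49 m³/s, so channel B carries more.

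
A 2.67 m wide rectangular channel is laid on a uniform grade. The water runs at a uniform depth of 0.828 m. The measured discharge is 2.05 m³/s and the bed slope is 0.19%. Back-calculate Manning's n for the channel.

Flow area A = b·y = 2.67 × 0.828 = 2.211 m². Wetted perimeter P = b + 2y = 2.67 + 2×0.828 = 4.326 m.
Hydraulic radius R = A/P = 2.211/4.326 = 0.511 m.
Rearranging Manning's equation: n = (1/Q) A R^(2/3) S^(1/2) = (1/2.05) × 2.211 × 0.511^(2/3) × √0.0019 = 0.03.

n = 0.03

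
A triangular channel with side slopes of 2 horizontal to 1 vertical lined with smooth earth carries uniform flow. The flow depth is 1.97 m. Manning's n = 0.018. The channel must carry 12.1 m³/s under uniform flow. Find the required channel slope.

S = 0.000932

For a triangular section with side slope z = 2: A = zy² = 2×1.97² = 7.762 m²; P = 2y√(1+z²) = 2×1.97×2.236 = 8.81 m.
Hydraulic radius R = A/P = 7.762/8.81 = 0.881 m.
From Manning's equation, S = [nQ / (1 A R^(2/3))]² = [0.018 × 12.1 / (1 × 7.762 × 0.881^(2/3))]² = 0.000932.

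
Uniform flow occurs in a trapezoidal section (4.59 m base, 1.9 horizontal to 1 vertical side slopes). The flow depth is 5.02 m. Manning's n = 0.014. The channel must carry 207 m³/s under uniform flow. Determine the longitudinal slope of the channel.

S = 0.000441

With bottom width b = 4.59 m and side slope z = 1.9: A = (b + zy)y = (4.59 + 1.9×5.02)×5.02 = 70.92 m²; P = b + 2y√(1+z²) = 4.59 + 2×5.02×2.147 = 26.15 m.
Hydraulic radius R = A/P = 70.92/26.15 = 2.712 m.
From Manning's equation, S = [nQ / (1 A R^(2/3))]² = [0.014 × 207 / (1 × 70.92 × 2.712^(2/3))]² = 0.000441.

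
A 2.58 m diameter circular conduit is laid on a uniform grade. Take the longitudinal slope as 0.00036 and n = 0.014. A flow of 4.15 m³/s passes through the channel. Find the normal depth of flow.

Manning's equation rearranged: A R^(2/3) = nQ / (1·√S) = 0.014 × 4.15 / (√0.00036) = 3.062.
Try y = 2.12 m: A R^(2/3) = 3.912 — high.
Try y = 1.45 m: A R^(2/3) = 2.367 — low.
Try y = 1.72 m: A R^(2/3) = 3.059 — close enough.

y_n = 1.72 m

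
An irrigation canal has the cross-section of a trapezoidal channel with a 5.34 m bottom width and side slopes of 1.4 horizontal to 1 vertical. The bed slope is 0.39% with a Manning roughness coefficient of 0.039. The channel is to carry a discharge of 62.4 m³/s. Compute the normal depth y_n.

y_n = 2.86 m

Manning's equation rearranged: A R^(2/3) = nQ / (1·√S) = 0.039 × 62.4 / (√0.0039) = 38.97.
At y = 3.28 m: A R^(2/3) = 51.01 — over.
At y = 2.86 m: A R^(2/3) = 38.96 — matches.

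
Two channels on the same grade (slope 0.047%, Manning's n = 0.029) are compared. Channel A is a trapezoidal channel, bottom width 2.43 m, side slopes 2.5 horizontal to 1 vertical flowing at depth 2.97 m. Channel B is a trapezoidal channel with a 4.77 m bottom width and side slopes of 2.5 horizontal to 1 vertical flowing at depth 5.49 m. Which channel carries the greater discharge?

Channel A: With bottom width b = 2.43 m and side slope z = 2.5: A = (b + zy)y = (2.43 + 2.5×2.97)×2.97 = 29.27 m²; P = b + 2y√(1+z²) = 2.43 + 2×2.97×2.693 = 18.42 m. Hydraulic radius R = A/P = 29.27/18.42 = 1.589 m. Q_A = (1/0.029)·29.27·1.589^(2/3)·√0.00047 = 29.79 m³/s.
Channel B: With bottom width b = 4.77 m and side slope z = 2.5: A = (b + zy)y = (4.77 + 2.5×5.49)×5.49 = 101.5 m²; P = b + 2y√(1+z²) = 4.77 + 2×5.49×2.693 = 34.33 m. Hydraulic radius R = A/P = 101.5/34.33 = 2.957 m. Q_B = (1/0.029)·101.5·2.957^(2/3)·√0.00047 = 156.4 m³/s.
Q_A = 29.79 m³/s vs Q_B = 156.4 m³/s, so channel B carries more.

channel B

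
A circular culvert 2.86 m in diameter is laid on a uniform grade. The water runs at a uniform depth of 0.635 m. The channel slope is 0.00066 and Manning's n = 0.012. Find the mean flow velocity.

V = 1.12 m/s

For a circular section of diameter D = 2.86 m at depth y = 0.635 m, the central angle is θ = 2 arccos(1 − 2y/D) = 1.963 rad. Then A = (D²/8)(θ − sin θ) = 1.062 m² and P = Dθ/2 = 2.807 m.
Hydraulic radius R = A/P = 1.062/2.807 = 0.3783 m.
From Manning's equation, V = (1/n) R^(2/3) S^(1/2) = (1/0.012) × 0.3783^(2/3) × 0.00066^(1/2) = 1.12 m/s.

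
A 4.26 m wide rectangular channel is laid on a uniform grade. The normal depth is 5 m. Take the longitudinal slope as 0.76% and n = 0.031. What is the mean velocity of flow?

V = 3.67 m/s

Flow area A = b·y = 4.26 × 5 = 21.3 m². Wetted perimeter P = b + 2y = 4.26 + 2×5 = 14.26 m.
Hydraulic radius R = A/P = 21.3/14.26 = 1.494 m.
From Manning's equation, V = (1/n) R^(2/3) S^(1/2) = (1/0.031) × 1.494^(2/3) × 0.0076^(1/2) = 3.67 m/s.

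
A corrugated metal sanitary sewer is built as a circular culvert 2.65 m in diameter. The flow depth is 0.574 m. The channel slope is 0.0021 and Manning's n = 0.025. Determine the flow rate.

For a circular section of diameter D = 2.65 m at depth y = 0.574 m, the central angle is θ = 2 arccos(1 − 2y/D) = 1.936 rad. Then A = (D²/8)(θ − sin θ) = 0.88 m² and P = Dθ/2 = 2.566 m.
Hydraulic radius R = A/P = 0.88/2.566 = 0.343 m.
Manning's equation: Q = (1/n) A R^(2/3) S^(1/2) = (1/0.025) × 0.88 × 0.343^(2/3) × 0.0021^(1/2) = 0.79 m³/s.

Q = 0.79 m³/s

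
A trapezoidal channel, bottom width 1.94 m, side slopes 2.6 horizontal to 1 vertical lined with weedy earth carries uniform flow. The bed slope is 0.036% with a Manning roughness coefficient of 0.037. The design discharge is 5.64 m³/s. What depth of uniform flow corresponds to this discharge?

Manning's equation rearranged: A R^(2/3) = nQ / (1·√S) = 0.037 × 5.64 / (√0.00036) = 11.
At y = 2.2 m: A R^(2/3) = 18.89 — high.
At y = 1.2 m: A R^(2/3) = 4.805 — low.
At y = 1.74 m: A R^(2/3) = 11 — close enough.

y_n = 1.74 m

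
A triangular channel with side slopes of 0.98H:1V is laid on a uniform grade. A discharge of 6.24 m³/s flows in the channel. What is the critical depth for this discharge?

At critical depth, Q² T / (g A³) = 1, i.e. A³/T = Q²/g = 6.24²/9.81 = 3.969.
At y = 1.82 m: A³/T = 9.589 — over.
At y = 1.15 m: A³/T = 0.9659 — short.
At y = 1.53 m: A³/T = 4.026 — ≈ 3.969.

y_c = 1.53 m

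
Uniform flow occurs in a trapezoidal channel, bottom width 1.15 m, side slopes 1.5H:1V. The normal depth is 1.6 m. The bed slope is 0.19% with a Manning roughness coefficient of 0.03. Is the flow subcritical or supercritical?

With bottom width b = 1.15 m and side slope z = 1.5: A = (b + zy)y = (1.15 + 1.5×1.6)×1.6 = 5.68 m²; P = b + 2y√(1+z²) = 1.15 + 2×1.6×1.803 = 6.919 m.
Hydraulic radius R = A/P = 5.68/6.919 = 0.8209 m.
V = (1/n) R^(2/3) √S = (1/0.03) × 0.8209^(2/3) × √0.0019 = 1.274 m/s. Hydraulic depth D_h = A/T = 5.68/5.95 = 0.9546 m.
Froude number Fr = V/√(g·D_h) = 1.274/√(9.81×0.9546) = 0.416, which is less than 1, so the flow is subcritical.

subcritical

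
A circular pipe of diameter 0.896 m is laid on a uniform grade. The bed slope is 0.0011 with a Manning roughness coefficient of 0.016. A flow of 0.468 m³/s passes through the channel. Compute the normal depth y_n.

Manning's equation rearranged: A R^(2/3) = nQ / (1·√S) = 0.016 × 0.468 / (√0.0011) = 0.2258.
At y = 0.602 m: A R^(2/3) = 0.1843 — low.
At y = 0.778 m: A R^(2/3) = 0.2432 — high.
At y = 0.712 m: A R^(2/3) = 0.2258 — matches.

y_n = 0.712 m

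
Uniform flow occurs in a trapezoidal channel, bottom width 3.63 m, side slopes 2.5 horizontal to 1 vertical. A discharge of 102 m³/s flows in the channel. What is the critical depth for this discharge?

At critical depth, Q² T / (g A³) = 1, i.e. A³/T = Q²/g = 102²/9.81 = 1061.
Try y = 2.19 m: A³/T = 543.8 — low.
Try y = 2.58 m: A³/T = 1064 — close enough.

y_c = 2.58 m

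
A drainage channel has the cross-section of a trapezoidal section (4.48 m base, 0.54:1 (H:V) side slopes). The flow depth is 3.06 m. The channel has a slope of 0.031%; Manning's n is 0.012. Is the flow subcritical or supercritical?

subcritical

With bottom width b = 4.48 m and side slope z = 0.54: A = (b + zy)y = (4.48 + 0.54×3.06)×3.06 = 18.77 m²; P = b + 2y√(1+z²) = 4.48 + 2×3.06×1.136 = 11.44 m.
Hydraulic radius R = A/P = 18.77/11.44 = 1.641 m.
V = (1/n) R^(2/3) √S = (1/0.012) × 1.641^(2/3) × √0.00031 = 2.041 m/s. Hydraulic depth D_h = A/T = 18.77/7.785 = 2.41 m.
Froude number Fr = V/√(g·D_h) = 2.041/√(9.81×2.41) = 0.42, which is less than 1, so the flow is subcritical.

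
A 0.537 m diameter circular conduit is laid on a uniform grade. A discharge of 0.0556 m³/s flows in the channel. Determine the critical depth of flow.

At critical depth, Q² T / (g A³) = 1, i.e. A³/T = Q²/g = 0.0556²/9.81 = 0.0003151.
At y = 0.134 m: A³/T = 0.0001853 — too small.
At y = 0.154 m: A³/T = 0.0003183 — close enough.

y_c = 0.154 m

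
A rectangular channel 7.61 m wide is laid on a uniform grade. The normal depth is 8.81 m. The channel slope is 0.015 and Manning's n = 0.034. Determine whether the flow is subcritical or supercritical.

subcritical

Flow area A = b·y = 7.61 × 8.81 = 67.04 m². Wetted perimeter P = b + 2y = 7.61 + 2×8.81 = 25.23 m.
Hydraulic radius R = A/P = 67.04/25.23 = 2.657 m.
V = (1/n) R^(2/3) √S = (1/0.034) × 2.657^(2/3) × √0.015 = 6.911 m/s. Hydraulic depth D_h = A/T = 67.04/7.61 = 8.81 m.
Froude number Fr = V/√(g·D_h) = 6.911/√(9.81×8.81) = 0.743, which is less than 1, so the flow is subcritical.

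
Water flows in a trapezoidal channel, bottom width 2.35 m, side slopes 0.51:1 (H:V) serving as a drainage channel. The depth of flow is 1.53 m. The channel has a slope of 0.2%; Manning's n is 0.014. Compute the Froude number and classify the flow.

With bottom width b = 2.35 m and side slope z = 0.51: A = (b + zy)y = (2.35 + 0.51×1.53)×1.53 = 4.789 m²; P = b + 2y√(1+z²) = 2.35 + 2×1.53×1.123 = 5.785 m.
Hydraulic radius R = A/P = 4.789/5.785 = 0.8279 m.
V = (1/n) R^(2/3) √S = (1/0.014) × 0.8279^(2/3) × √0.002 = 2.816 m/s. Hydraulic depth D_h = A/T = 4.789/3.911 = 1.225 m.
Froude number Fr = V/√(g·D_h) = 2.816/√(9.81×1.225) = 0.813, which is less than 1, so the flow is subcritical.

subcritical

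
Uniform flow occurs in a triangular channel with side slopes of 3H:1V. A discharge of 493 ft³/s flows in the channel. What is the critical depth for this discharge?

At critical depth, Q² T / (g A³) = 1, i.e. A³/T = Q²/g = 493²/32.2 = 7548.
Try y = 5.57 ft: A³/T = 24130 — high.
Try y = 3.35 ft: A³/T = 1899 — low.
Try y = 4.41 ft: A³/T = 7506 — close enough.

y_c = 4.41 ft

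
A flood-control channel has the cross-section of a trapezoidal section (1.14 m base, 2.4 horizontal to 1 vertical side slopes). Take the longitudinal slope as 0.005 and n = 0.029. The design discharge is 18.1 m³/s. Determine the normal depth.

Manning's equation rearranged: A R^(2/3) = nQ / (1·√S) = 0.029 × 18.1 / (√0.005) = 7.423.
Trying y = 1.32 m: A R^(2/3) = 4.528 — low.
Trying y = 1.87 m: A R^(2/3) = 10.3 — high.
Trying y = 1.63 m: A R^(2/3) = 7.426 — matches.

y_n = 1.63 m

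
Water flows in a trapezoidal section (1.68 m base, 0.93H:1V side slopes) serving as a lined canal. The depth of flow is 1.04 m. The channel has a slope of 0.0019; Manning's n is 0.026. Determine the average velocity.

V = 1.2 m/s

With bottom width b = 1.68 m and side slope z = 0.93: A = (b + zy)y = (1.68 + 0.93×1.04)×1.04 = 2.753 m²; P = b + 2y√(1+z²) = 1.68 + 2×1.04×1.366 = 4.52 m.
Hydraulic radius R = A/P = 2.753/4.52 = 0.609 m.
From Manning's equation, V = (1/n) R^(2/3) S^(1/2) = (1/0.026) × 0.609^(2/3) × 0.0019^(1/2) = 1.2 m/s.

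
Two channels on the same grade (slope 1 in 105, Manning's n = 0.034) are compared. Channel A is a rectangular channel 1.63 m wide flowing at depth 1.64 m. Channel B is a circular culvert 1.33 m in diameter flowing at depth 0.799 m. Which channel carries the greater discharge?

Channel A: Flow area A = b·y = 1.63 × 1.64 = 2.673 m². Wetted perimeter P = b + 2y = 1.63 + 2×1.64 = 4.91 m. Hydraulic radius R = A/P = 2.673/4.91 = 0.5444 m. Q_A = (1/0.034)·2.673·0.5444^(2/3)·√0.009524 = 5.116 m³/s.
Channel B: For a circular section of diameter D = 1.33 m at depth y = 0.799 m, the central angle is θ = 2 arccos(1 − 2y/D) = 3.547 rad. Then A = (D²/8)(θ − sin θ) = 0.8717 m² and P = Dθ/2 = 2.359 m. Hydraulic radius R = A/P = 0.8717/2.359 = 0.3695 m. Q_B = (1/0.034)·0.8717·0.3695^(2/3)·√0.009524 = 1.288 m³/s.
Q_A = 5.116 m³/s vs Q_B = 1.288 m³/s, so channel A carries more.

channel A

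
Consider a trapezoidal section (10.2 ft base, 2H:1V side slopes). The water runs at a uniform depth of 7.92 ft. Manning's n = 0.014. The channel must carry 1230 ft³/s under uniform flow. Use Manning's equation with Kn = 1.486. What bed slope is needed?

With bottom width b = 10.2 ft and side slope z = 2: A = (b + zy)y = (10.2 + 2×7.92)×7.92 = 206.2 ft²; P = b + 2y√(1+z²) = 10.2 + 2×7.92×2.236 = 45.62 ft.
Hydraulic radius R = A/P = 206.2/45.62 = 4.521 ft.
From Manning's equation, S = [nQ / (1.486 A R^(2/3))]² = [0.014 × 1230 / (1.486 × 206.2 × 4.521^(2/3))]² = 0.000422.

S = 0.000422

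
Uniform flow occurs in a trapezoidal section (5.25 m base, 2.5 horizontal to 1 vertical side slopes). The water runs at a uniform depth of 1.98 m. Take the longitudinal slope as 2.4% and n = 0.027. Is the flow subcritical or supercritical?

supercritical

With bottom width b = 5.25 m and side slope z = 2.5: A = (b + zy)y = (5.25 + 2.5×1.98)×1.98 = 20.2 m²; P = b + 2y√(1+z²) = 5.25 + 2×1.98×2.693 = 15.91 m.
Hydraulic radius R = A/P = 20.2/15.91 = 1.269 m.
V = (1/n) R^(2/3) √S = (1/0.027) × 1.269^(2/3) × √0.024 = 6.726 m/s. Hydraulic depth D_h = A/T = 20.2/15.15 = 1.333 m.
Froude number Fr = V/√(g·D_h) = 6.726/√(9.81×1.333) = 1.86, which is greater than 1, so the flow is supercritical.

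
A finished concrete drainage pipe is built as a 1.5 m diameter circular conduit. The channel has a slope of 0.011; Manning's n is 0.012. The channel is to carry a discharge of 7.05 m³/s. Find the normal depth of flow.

Manning's equation rearranged: A R^(2/3) = nQ / (1·√S) = 0.012 × 7.05 / (√0.011) = 0.8066.
Try y = 0.831 m: A R^(2/3) = 0.5446 — low.
Try y = 1.28 m: A R^(2/3) = 0.9497 — high.
Try y = 1.09 m: A R^(2/3) = 0.8068 — ≈ 0.8066.

y_n = 1.09 m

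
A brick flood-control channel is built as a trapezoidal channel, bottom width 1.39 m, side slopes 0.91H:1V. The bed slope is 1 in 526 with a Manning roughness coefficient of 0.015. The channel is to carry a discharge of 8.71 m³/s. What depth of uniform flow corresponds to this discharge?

Manning's equation rearranged: A R^(2/3) = nQ / (1·√S) = 0.015 × 8.71 / (√0.001901) = 2.996.
Trying y = 1.12 m: A R^(2/3) = 1.942 — short.
Trying y = 1.75 m: A R^(2/3) = 4.693 — over.
Trying y = 1.4 m: A R^(2/3) = 2.998 — ≈ 2.996.

y_n = 1.4 m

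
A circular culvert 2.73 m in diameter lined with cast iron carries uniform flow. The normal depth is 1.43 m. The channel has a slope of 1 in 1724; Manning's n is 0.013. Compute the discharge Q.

Q = 4.54 m³/s

For a circular section of diameter D = 2.73 m at depth y = 1.43 m, the central angle is θ = 2 arccos(1 − 2y/D) = 3.237 rad. Then A = (D²/8)(θ − sin θ) = 3.104 m² and P = Dθ/2 = 4.418 m.
Hydraulic radius R = A/P = 3.104/4.418 = 0.7026 m.
Manning's equation: Q = (1/n) A R^(2/3) S^(1/2) = (1/0.013) × 3.104 × 0.7026^(2/3) × 0.00058^(1/2) = 4.54 m³/s.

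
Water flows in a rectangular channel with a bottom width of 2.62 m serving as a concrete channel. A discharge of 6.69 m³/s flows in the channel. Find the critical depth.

For a rectangular channel, critical depth y_c = (q²/g)^(1/3) where q = Q/b = 6.69/2.62 = 2.553 m²/s.
So y_c = (2.553²/9.81)^(1/3) = 0.873 m.

y_c = 0.873 m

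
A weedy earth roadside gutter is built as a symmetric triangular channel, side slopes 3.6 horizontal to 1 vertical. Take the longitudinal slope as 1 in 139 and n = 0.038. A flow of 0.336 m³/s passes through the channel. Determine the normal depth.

y_n = 0.365 m

Manning's equation rearranged: A R^(2/3) = nQ / (1·√S) = 0.038 × 0.336 / (√0.007194) = 0.1505.
At y = 0.286 m: A R^(2/3) = 0.07855 — short.
At y = 0.436 m: A R^(2/3) = 0.2418 — over.
At y = 0.365 m: A R^(2/3) = 0.1505 — close enough.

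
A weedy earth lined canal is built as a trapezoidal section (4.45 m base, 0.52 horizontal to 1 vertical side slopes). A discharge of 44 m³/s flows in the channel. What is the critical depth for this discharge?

At critical depth, Q² T / (g A³) = 1, i.e. A³/T = Q²/g = 44²/9.81 = 197.3.
At y = 1.37 m: A³/T = 60.22 — short.
At y = 2.29 m: A³/T = 315.5 — over.
At y = 1.98 m: A³/T = 196.2 — close enough.

y_c = 1.98 m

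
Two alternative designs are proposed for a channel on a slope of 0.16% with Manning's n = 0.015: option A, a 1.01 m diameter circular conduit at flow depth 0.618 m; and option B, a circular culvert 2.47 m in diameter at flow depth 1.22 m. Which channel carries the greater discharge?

Channel A: For a circular section of diameter D = 1.01 m at depth y = 0.618 m, the central angle is θ = 2 arccos(1 − 2y/D) = 3.593 rad. Then A = (D²/8)(θ − sin θ) = 0.5138 m² and P = Dθ/2 = 1.814 m. Hydraulic radius R = A/P = 0.5138/1.814 = 0.2832 m. Q_A = (1/0.015)·0.5138·0.2832^(2/3)·√0.0016 = 0.5908 m³/s.
Channel B: For a circular section of diameter D = 2.47 m at depth y = 1.22 m, the central angle is θ = 2 arccos(1 − 2y/D) = 3.117 rad. Then A = (D²/8)(θ − sin θ) = 2.359 m² and P = Dθ/2 = 3.85 m. Hydraulic radius R = A/P = 2.359/3.85 = 0.6127 m. Q_B = (1/0.015)·2.359·0.6127^(2/3)·√0.0016 = 4.537 m³/s.
Q_A = 0.5908 m³/s vs Q_B = 4.537 m³/s, so channel B carries more.

channel B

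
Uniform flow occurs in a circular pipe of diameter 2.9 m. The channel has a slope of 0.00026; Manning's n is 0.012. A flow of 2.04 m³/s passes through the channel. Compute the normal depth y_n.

Manning's equation rearranged: A R^(2/3) = nQ / (1·√S) = 0.012 × 2.04 / (√0.00026) = 1.518.
Try y = 0.938 m: A R^(2/3) = 1.207 — short.
Try y = 1.06 m: A R^(2/3) = 1.521 — matches.

y_n = 1.06 m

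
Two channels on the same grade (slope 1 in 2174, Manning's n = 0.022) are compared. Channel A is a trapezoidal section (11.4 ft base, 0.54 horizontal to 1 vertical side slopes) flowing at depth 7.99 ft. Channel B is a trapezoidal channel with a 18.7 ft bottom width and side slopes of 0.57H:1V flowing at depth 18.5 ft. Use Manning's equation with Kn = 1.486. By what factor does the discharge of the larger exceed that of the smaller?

Channel A: With bottom width b = 11.4 ft and side slope z = 0.54: A = (b + zy)y = (11.4 + 0.54×7.99)×7.99 = 125.6 ft²; P = b + 2y√(1+z²) = 11.4 + 2×7.99×1.136 = 29.56 ft. Hydraulic radius R = A/P = 125.6/29.56 = 4.247 ft. Q_A = (1.486/0.022)·125.6·4.247^(2/3)·√0.00046 = 477.1 ft³/s.
Channel B: With bottom width b = 18.7 ft and side slope z = 0.57: A = (b + zy)y = (18.7 + 0.57×18.5)×18.5 = 541 ft²; P = b + 2y√(1+z²) = 18.7 + 2×18.5×1.151 = 61.29 ft. Hydraulic radius R = A/P = 541/61.29 = 8.828 ft. Q_B = (1.486/0.022)·541·8.828^(2/3)·√0.00046 = 3348 ft³/s.
The larger discharge is 3348 ft³/s and the smaller is 477.1 ft³/s; the ratio is 7.02.

7.02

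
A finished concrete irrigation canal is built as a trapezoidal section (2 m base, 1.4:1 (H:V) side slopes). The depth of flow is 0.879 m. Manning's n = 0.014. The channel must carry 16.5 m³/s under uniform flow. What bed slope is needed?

S = 0.0142

With bottom width b = 2 m and side slope z = 1.4: A = (b + zy)y = (2 + 1.4×0.879)×0.879 = 2.84 m²; P = b + 2y√(1+z²) = 2 + 2×0.879×1.72 = 5.025 m.
Hydraulic radius R = A/P = 2.84/5.025 = 0.5652 m.
From Manning's equation, S = [nQ / (1 A R^(2/3))]² = [0.014 × 16.5 / (1 × 2.84 × 0.5652^(2/3))]² = 0.0142.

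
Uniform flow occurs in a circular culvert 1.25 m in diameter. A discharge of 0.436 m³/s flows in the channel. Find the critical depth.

At critical depth, Q² T / (g A³) = 1, i.e. A³/T = Q²/g = 0.436²/9.81 = 0.01938.
Try y = 0.279 m: A³/T = 0.008195 — short.
Try y = 0.386 m: A³/T = 0.02898 — over.
Try y = 0.348 m: A³/T = 0.01939 — ≈ 0.01938.

y_c = 0.348 m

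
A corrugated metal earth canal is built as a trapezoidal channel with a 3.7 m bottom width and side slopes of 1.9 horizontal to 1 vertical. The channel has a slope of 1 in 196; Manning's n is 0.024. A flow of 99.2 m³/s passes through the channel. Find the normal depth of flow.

y_n = 2.75 m

Manning's equation rearranged: A R^(2/3) = nQ / (1·√S) = 0.024 × 99.2 / (√0.005102) = 33.33.
Trying y = 2.98 m: A R^(2/3) = 39.6 — over.
Trying y = 2.27 m: A R^(2/3) = 22.25 — short.
Trying y = 2.75 m: A R^(2/3) = 33.33 — matches.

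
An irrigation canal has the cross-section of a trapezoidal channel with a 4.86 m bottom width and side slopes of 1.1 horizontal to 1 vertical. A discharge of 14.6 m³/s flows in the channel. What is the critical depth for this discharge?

y_c = 0.905 m

At critical depth, Q² T / (g A³) = 1, i.e. A³/T = Q²/g = 14.6²/9.81 = 21.73.
Trying y = 0.687 m: A³/T = 9.013 — too small.
Trying y = 1.15 m: A³/T = 47.29 — too large.
Trying y = 0.905 m: A³/T = 21.72 — matches.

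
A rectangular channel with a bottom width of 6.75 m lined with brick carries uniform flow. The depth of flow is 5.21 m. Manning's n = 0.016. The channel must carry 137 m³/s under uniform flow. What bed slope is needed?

S = 0.00149

Flow area A = b·y = 6.75 × 5.21 = 35.17 m². Wetted perimeter P = b + 2y = 6.75 + 2×5.21 = 17.17 m.
Hydraulic radius R = A/P = 35.17/17.17 = 2.048 m.
From Manning's equation, S = [nQ / (1 A R^(2/3))]² = [0.016 × 137 / (1 × 35.17 × 2.048^(2/3))]² = 0.00149.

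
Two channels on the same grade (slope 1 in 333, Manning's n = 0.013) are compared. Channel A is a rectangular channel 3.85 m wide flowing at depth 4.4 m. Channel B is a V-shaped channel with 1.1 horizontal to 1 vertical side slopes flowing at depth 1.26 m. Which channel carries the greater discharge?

channel A

Channel A: Flow area A = b·y = 3.85 × 4.4 = 16.94 m². Wetted perimeter P = b + 2y = 3.85 + 2×4.4 = 12.65 m. Hydraulic radius R = A/P = 16.94/12.65 = 1.339 m. Q_A = (1/0.013)·16.94·1.339^(2/3)·√0.003003 = 86.76 m³/s.
Channel B: For a triangular section with side slope z = 1.1: A = zy² = 1.1×1.26² = 1.746 m²; P = 2y√(1+z²) = 2×1.26×1.487 = 3.746 m. Hydraulic radius R = A/P = 1.746/3.746 = 0.4662 m. Q_B = (1/0.013)·1.746·0.4662^(2/3)·√0.003003 = 4.426 m³/s.
Q_A = 86.76 m³/s vs Q_B = 4.426 m³/s, so channel A carries more.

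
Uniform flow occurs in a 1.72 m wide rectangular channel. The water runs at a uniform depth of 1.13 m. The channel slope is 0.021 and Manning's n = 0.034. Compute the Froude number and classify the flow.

Flow area A = b·y = 1.72 × 1.13 = 1.944 m². Wetted perimeter P = b + 2y = 1.72 + 2×1.13 = 3.98 m.
Hydraulic radius R = A/P = 1.944/3.98 = 0.4883 m.
V = (1/n) R^(2/3) √S = (1/0.034) × 0.4883^(2/3) × √0.021 = 2.643 m/s. Hydraulic depth D_h = A/T = 1.944/1.72 = 1.13 m.
Froude number Fr = V/√(g·D_h) = 2.643/√(9.81×1.13) = 0.794, which is less than 1, so the flow is subcritical.

subcritical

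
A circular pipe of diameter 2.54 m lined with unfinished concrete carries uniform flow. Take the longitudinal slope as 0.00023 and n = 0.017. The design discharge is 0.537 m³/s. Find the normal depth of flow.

y_n = 0.689 m

Manning's equation rearranged: A R^(2/3) = nQ / (1·√S) = 0.017 × 0.537 / (√0.00023) = 0.6019.
Trying y = 0.506 m: A R^(2/3) = 0.3252 — short.
Trying y = 0.689 m: A R^(2/3) = 0.6024 — matches.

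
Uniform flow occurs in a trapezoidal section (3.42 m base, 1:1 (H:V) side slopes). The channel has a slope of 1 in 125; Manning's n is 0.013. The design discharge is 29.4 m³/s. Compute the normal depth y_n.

y_n = 1.12 m

Manning's equation rearranged: A R^(2/3) = nQ / (1·√S) = 0.013 × 29.4 / (√0.008) = 4.273.
Try y = 0.907 m: A R^(2/3) = 2.962 — too small.
Try y = 1.27 m: A R^(2/3) = 5.342 — too large.
Try y = 1.12 m: A R^(2/3) = 4.279 — matches.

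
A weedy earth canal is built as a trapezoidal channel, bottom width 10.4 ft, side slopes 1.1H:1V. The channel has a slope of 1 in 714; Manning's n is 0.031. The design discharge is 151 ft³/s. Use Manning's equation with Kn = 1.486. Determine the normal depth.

Manning's equation rearranged: A R^(2/3) = nQ / (1.486·√S) = 0.031 × 151 / (1.486 × √0.001401) = 84.17.
Try y = 4.3 ft: A R^(2/3) = 129.4 — too large.
Try y = 2.65 ft: A R^(2/3) = 54.7 — too small.
Try y = 3.38 ft: A R^(2/3) = 83.95 — ≈ 84.17.

y_n = 3.38 ft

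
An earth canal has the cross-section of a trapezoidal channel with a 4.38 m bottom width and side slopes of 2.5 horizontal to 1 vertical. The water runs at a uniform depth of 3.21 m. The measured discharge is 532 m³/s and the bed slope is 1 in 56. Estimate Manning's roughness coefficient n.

With bottom width b = 4.38 m and side slope z = 2.5: A = (b + zy)y = (4.38 + 2.5×3.21)×3.21 = 39.82 m²; P = b + 2y√(1+z²) = 4.38 + 2×3.21×2.693 = 21.67 m.
Hydraulic radius R = A/P = 39.82/21.67 = 1.838 m.
Rearranging Manning's equation: n = (1/Q) A R^(2/3) S^(1/2) = (1/532) × 39.82 × 1.838^(2/3) × √0.01786 = 0.015.

n = 0.015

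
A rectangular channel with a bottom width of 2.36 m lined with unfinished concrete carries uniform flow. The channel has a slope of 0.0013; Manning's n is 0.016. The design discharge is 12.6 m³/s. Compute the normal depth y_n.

y_n = 2.7 m

Manning's equation rearranged: A R^(2/3) = nQ / (1·√S) = 0.016 × 12.6 / (√0.0013) = 5.591.
Try y = 1.97 m: A R^(2/3) = 3.797 — short.
Try y = 2.7 m: A R^(2/3) = 5.588 — ≈ 5.591.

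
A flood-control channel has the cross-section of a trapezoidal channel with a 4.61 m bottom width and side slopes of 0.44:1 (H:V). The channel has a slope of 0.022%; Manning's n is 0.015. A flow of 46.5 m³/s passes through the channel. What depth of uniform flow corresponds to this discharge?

y_n = 4.45 m

Manning's equation rearranged: A R^(2/3) = nQ / (1·√S) = 0.015 × 46.5 / (√0.00022) = 47.03.
At y = 3.1 m: A R^(2/3) = 25.62 — short.
At y = 5.27 m: A R^(2/3) = 62.97 — over.
At y = 4.45 m: A R^(2/3) = 47 — close enough.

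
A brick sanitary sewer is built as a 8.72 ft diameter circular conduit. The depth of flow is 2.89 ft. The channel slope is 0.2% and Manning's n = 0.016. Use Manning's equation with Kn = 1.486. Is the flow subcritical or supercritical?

For a circular section of diameter D = 8.72 ft at depth y = 2.89 ft, the central angle is θ = 2 arccos(1 − 2y/D) = 2.454 rad. Then A = (D²/8)(θ − sin θ) = 17.29 ft² and P = Dθ/2 = 10.7 ft.
Hydraulic radius R = A/P = 17.29/10.7 = 1.616 ft.
V = (1.486/n) R^(2/3) √S = (1.486/0.016) × 1.616^(2/3) × √0.002 = 5.72 ft/s. Hydraulic depth D_h = A/T = 17.29/8.209 = 2.106 ft.
Froude number Fr = V/√(g·D_h) = 5.72/√(32.2×2.106) = 0.695, which is less than 1, so the flow is subcritical.

subcritical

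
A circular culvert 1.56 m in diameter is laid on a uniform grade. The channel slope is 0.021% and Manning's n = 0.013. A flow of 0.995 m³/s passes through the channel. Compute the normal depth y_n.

y_n = 1.13 m

Manning's equation rearranged: A R^(2/3) = nQ / (1·√S) = 0.013 × 0.995 / (√0.00021) = 0.8926.
At y = 0.89 m: A R^(2/3) = 0.6337 — short.
At y = 1.37 m: A R^(2/3) = 1.074 — over.
At y = 1.13 m: A R^(2/3) = 0.8923 — ≈ 0.8926.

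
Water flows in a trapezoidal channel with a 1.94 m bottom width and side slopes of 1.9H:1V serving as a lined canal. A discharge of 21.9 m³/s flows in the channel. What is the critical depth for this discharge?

y_c = 1.5 m

At critical depth, Q² T / (g A³) = 1, i.e. A³/T = Q²/g = 21.9²/9.81 = 48.89.
At y = 1.25 m: A³/T = 23.46 — too small.
At y = 1.78 m: A³/T = 97.67 — too large.
At y = 1.5 m: A³/T = 48.55 — close enough.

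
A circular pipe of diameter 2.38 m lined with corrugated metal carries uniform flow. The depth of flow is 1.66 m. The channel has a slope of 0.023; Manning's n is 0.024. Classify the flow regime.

supercritical

For a circular section of diameter D = 2.38 m at depth y = 1.66 m, the central angle is θ = 2 arccos(1 − 2y/D) = 3.954 rad. Then A = (D²/8)(θ − sin θ) = 3.313 m² and P = Dθ/2 = 4.705 m.
Hydraulic radius R = A/P = 3.313/4.705 = 0.7042 m.
V = (1/n) R^(2/3) √S = (1/0.024) × 0.7042^(2/3) × √0.023 = 5.002 m/s. Hydraulic depth D_h = A/T = 3.313/2.187 = 1.515 m.
Froude number Fr = V/√(g·D_h) = 5.002/√(9.81×1.515) = 1.3, which is greater than 1, so the flow is supercritical.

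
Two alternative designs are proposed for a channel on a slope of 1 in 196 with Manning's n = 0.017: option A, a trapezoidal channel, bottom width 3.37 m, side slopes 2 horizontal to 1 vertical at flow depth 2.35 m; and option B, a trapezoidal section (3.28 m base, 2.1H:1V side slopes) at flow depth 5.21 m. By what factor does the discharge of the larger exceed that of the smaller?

Channel A: With bottom width b = 3.37 m and side slope z = 2: A = (b + zy)y = (3.37 + 2×2.35)×2.35 = 18.96 m²; P = b + 2y√(1+z²) = 3.37 + 2×2.35×2.236 = 13.88 m. Hydraulic radius R = A/P = 18.96/13.88 = 1.366 m. Q_A = (1/0.017)·18.96·1.366^(2/3)·√0.005102 = 98.12 m³/s.
Channel B: With bottom width b = 3.28 m and side slope z = 2.1: A = (b + zy)y = (3.28 + 2.1×5.21)×5.21 = 74.09 m²; P = b + 2y√(1+z²) = 3.28 + 2×5.21×2.326 = 27.52 m. Hydraulic radius R = A/P = 74.09/27.52 = 2.693 m. Q_B = (1/0.017)·74.09·2.693^(2/3)·√0.005102 = 602.5 m³/s.
The larger discharge is 602.5 m³/s and the smaller is 98.12 m³/s; the ratio is 6.14.

6.14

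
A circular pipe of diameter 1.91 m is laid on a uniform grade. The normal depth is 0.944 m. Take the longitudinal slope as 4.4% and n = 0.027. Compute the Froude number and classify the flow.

For a circular section of diameter D = 1.91 m at depth y = 0.944 m, the central angle is θ = 2 arccos(1 − 2y/D) = 3.119 rad. Then A = (D²/8)(θ − sin θ) = 1.412 m² and P = Dθ/2 = 2.978 m.
Hydraulic radius R = A/P = 1.412/2.978 = 0.474 m.
V = (1/n) R^(2/3) √S = (1/0.027) × 0.474^(2/3) × √0.044 = 4.723 m/s. Hydraulic depth D_h = A/T = 1.412/1.91 = 0.7391 m.
Froude number Fr = V/√(g·D_h) = 4.723/√(9.81×0.7391) = 1.75, which is greater than 1, so the flow is supercritical.

supercritical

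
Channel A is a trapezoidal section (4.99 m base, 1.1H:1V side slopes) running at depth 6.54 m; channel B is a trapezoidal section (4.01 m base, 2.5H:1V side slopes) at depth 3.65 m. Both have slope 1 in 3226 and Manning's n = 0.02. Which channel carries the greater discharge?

Channel A: With bottom width b = 4.99 m and side slope z = 1.1: A = (b + zy)y = (4.99 + 1.1×6.54)×6.54 = 79.68 m²; P = b + 2y√(1+z²) = 4.99 + 2×6.54×1.487 = 24.43 m. Hydraulic radius R = A/P = 79.68/24.43 = 3.261 m. Q_A = (1/0.02)·79.68·3.261^(2/3)·√0.00031 = 154.3 m³/s.
Channel B: With bottom width b = 4.01 m and side slope z = 2.5: A = (b + zy)y = (4.01 + 2.5×3.65)×3.65 = 47.94 m²; P = b + 2y√(1+z²) = 4.01 + 2×3.65×2.693 = 23.67 m. Hydraulic radius R = A/P = 47.94/23.67 = 2.026 m. Q_B = (1/0.02)·47.94·2.026^(2/3)·√0.00031 = 67.57 m³/s.
Q_A = 154.3 m³/s vs Q_B = 67.57 m³/s, so channel A carries more.

channel A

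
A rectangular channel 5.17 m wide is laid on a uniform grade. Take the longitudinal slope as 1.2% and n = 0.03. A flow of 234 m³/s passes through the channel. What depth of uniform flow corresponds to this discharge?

y_n = 7.94 m

Manning's equation rearranged: A R^(2/3) = nQ / (1·√S) = 0.03 × 234 / (√0.012) = 64.08.
Try y = 5.43 m: A R^(2/3) = 40.79 — low.
Try y = 9.38 m: A R^(2/3) = 77.66 — high.
Try y = 7.94 m: A R^(2/3) = 64.07 — matches.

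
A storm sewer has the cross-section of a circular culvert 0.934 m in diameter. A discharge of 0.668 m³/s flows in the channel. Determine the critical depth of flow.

y_c = 0.474 m

At critical depth, Q² T / (g A³) = 1, i.e. A³/T = Q²/g = 0.668²/9.81 = 0.04549.
Trying y = 0.411 m: A³/T = 0.02641 — too small.
Trying y = 0.474 m: A³/T = 0.04556 — ≈ 0.04549.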